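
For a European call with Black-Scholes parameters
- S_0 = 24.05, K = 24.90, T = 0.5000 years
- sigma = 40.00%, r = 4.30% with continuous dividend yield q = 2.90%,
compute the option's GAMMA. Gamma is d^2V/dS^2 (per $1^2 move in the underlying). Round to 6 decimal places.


Answer: Gamma = 0.057749

Derivation:
d1 = 0.0433710771; d2 = -0.2394716354
phi(d1) = 0.3985672415; exp(-qT) = 0.9856046187; exp(-rT) = 0.9787294775
Gamma = exp(-qT) * phi(d1) / (S * sigma * sqrt(T)) = 0.9856046187 * 0.3985672415 / (24.0500 * 0.4000 * 0.7071067812) = 0.057749


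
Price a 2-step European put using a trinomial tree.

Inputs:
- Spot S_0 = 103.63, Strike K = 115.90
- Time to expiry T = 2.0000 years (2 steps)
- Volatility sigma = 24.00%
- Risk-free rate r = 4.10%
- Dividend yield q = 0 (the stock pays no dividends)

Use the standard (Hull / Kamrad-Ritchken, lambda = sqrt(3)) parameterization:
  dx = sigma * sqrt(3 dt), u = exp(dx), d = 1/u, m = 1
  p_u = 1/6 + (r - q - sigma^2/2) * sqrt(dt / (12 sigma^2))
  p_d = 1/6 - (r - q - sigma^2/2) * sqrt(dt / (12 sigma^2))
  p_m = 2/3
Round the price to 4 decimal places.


Answer: Price = V(0,0) = 16.0248

Derivation:
dt = T/N = 1.000000; dx = sigma*sqrt(3*dt) = 0.415692
u = exp(dx) = 1.515419; d = 1/u = 0.659883
p_u = 0.181341, p_m = 0.666667, p_d = 0.151992
Discount per step: exp(-r*dt) = 0.959829
Stock lattice S(k, j) with j the centered position index:
  k=0: S(0,+0) = 103.6300
  k=1: S(1,-1) = 68.3837; S(1,+0) = 103.6300; S(1,+1) = 157.0429
  k=2: S(2,-2) = 45.1253; S(2,-1) = 68.3837; S(2,+0) = 103.6300; S(2,+1) = 157.0429; S(2,+2) = 237.9859
Terminal payoffs V(N, j) = max(K - S_T, 0):
  V(2,-2) = 70.774727; V(2,-1) = 47.516288; V(2,+0) = 12.270000; V(2,+1) = 0.000000; V(2,+2) = 0.000000
Backward induction: V(k, j) = exp(-r*dt) * [p_u * V(k+1, j+1) + p_m * V(k+1, j) + p_d * V(k+1, j-1)]
  V(1,-1) = exp(-r*dt) * [p_u*12.270000 + p_m*47.516288 + p_d*70.774727] = 42.865773
  V(1,+0) = exp(-r*dt) * [p_u*0.000000 + p_m*12.270000 + p_d*47.516288] = 14.783396
  V(1,+1) = exp(-r*dt) * [p_u*0.000000 + p_m*0.000000 + p_d*12.270000] = 1.790030
  V(0,+0) = exp(-r*dt) * [p_u*1.790030 + p_m*14.783396 + p_d*42.865773] = 16.024801


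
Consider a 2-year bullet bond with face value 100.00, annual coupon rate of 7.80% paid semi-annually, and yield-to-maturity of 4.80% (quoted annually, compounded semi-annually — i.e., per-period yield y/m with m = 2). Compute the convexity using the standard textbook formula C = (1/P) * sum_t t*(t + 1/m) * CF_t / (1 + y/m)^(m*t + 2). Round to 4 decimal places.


Answer: Convexity = 4.4306

Derivation:
Coupon per period c = face * coupon_rate / m = 3.900000
Periods per year m = 2; per-period yield y/m = 0.024000
Number of cashflows N = 4
Cashflows (t years, CF_t, discount factor 1/(1+y/m)^(m*t), PV):
  t = 0.5000: CF_t = 3.900000, DF = 0.976562, PV = 3.808594
  t = 1.0000: CF_t = 3.900000, DF = 0.953674, PV = 3.719330
  t = 1.5000: CF_t = 3.900000, DF = 0.931323, PV = 3.632158
  t = 2.0000: CF_t = 103.900000, DF = 0.909495, PV = 94.496500
Price P = sum_t PV_t = 105.656581
Convexity numerator sum_t t*(t + 1/m) * CF_t / (1+y/m)^(m*t + 2):
  t = 0.5000: term = 1.816079
  t = 1.0000: term = 5.320544
  t = 1.5000: term = 10.391688
  t = 2.0000: term = 450.594423
Convexity = (1/P) * sum = 468.122733 / 105.656581 = 4.430606


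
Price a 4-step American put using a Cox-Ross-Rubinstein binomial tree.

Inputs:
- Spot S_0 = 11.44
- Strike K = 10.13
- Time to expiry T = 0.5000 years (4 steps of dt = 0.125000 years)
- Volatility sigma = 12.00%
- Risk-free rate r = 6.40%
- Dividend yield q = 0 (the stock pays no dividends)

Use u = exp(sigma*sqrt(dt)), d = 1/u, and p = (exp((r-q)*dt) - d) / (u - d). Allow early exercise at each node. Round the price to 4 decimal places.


Answer: Price = V(0,0) = 0.0138

Derivation:
dt = T/N = 0.125000
u = exp(sigma*sqrt(dt)) = 1.043339; d = 1/u = 0.958461
p = (exp((r-q)*dt) - d) / (u - d) = 0.584026
Discount per step: exp(-r*dt) = 0.992032
Stock lattice S(k, i) with i counting down-moves:
  k=0: S(0,0) = 11.4400
  k=1: S(1,0) = 11.9358; S(1,1) = 10.9648
  k=2: S(2,0) = 12.4531; S(2,1) = 11.4400; S(2,2) = 10.5093
  k=3: S(3,0) = 12.9928; S(3,1) = 11.9358; S(3,2) = 10.9648; S(3,3) = 10.0728
  k=4: S(4,0) = 13.5559; S(4,1) = 12.4531; S(4,2) = 11.4400; S(4,3) = 10.5093; S(4,4) = 9.6544
Terminal payoffs V(N, i) = max(K - S_T, 0):
  V(4,0) = 0.000000; V(4,1) = 0.000000; V(4,2) = 0.000000; V(4,3) = 0.000000; V(4,4) = 0.475633
Backward induction: V(k, i) = exp(-r*dt) * [p * V(k+1, i) + (1-p) * V(k+1, i+1)]; then take max(V_cont, immediate exercise) for American.
  V(3,0) = exp(-r*dt) * [p*0.000000 + (1-p)*0.000000] = 0.000000; exercise = 0.000000; V(3,0) = max -> 0.000000
  V(3,1) = exp(-r*dt) * [p*0.000000 + (1-p)*0.000000] = 0.000000; exercise = 0.000000; V(3,1) = max -> 0.000000
  V(3,2) = exp(-r*dt) * [p*0.000000 + (1-p)*0.000000] = 0.000000; exercise = 0.000000; V(3,2) = max -> 0.000000
  V(3,3) = exp(-r*dt) * [p*0.000000 + (1-p)*0.475633] = 0.196275; exercise = 0.057220; V(3,3) = max -> 0.196275
  V(2,0) = exp(-r*dt) * [p*0.000000 + (1-p)*0.000000] = 0.000000; exercise = 0.000000; V(2,0) = max -> 0.000000
  V(2,1) = exp(-r*dt) * [p*0.000000 + (1-p)*0.000000] = 0.000000; exercise = 0.000000; V(2,1) = max -> 0.000000
  V(2,2) = exp(-r*dt) * [p*0.000000 + (1-p)*0.196275] = 0.080995; exercise = 0.000000; V(2,2) = max -> 0.080995
  V(1,0) = exp(-r*dt) * [p*0.000000 + (1-p)*0.000000] = 0.000000; exercise = 0.000000; V(1,0) = max -> 0.000000
  V(1,1) = exp(-r*dt) * [p*0.000000 + (1-p)*0.080995] = 0.033423; exercise = 0.000000; V(1,1) = max -> 0.033423
  V(0,0) = exp(-r*dt) * [p*0.000000 + (1-p)*0.033423] = 0.013792; exercise = 0.000000; V(0,0) = max -> 0.013792


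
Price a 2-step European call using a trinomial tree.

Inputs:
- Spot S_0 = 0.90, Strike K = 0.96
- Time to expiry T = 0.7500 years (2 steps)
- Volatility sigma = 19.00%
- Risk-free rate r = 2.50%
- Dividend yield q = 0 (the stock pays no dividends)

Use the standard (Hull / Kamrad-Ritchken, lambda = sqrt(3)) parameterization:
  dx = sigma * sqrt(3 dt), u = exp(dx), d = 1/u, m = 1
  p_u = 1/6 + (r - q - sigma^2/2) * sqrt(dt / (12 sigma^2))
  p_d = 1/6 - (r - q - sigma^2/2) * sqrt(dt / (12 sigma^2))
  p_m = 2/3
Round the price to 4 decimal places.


Answer: Price = V(0,0) = 0.0433

Derivation:
dt = T/N = 0.375000; dx = sigma*sqrt(3*dt) = 0.201525
u = exp(dx) = 1.223267; d = 1/u = 0.817483
p_u = 0.173133, p_m = 0.666667, p_d = 0.160200
Discount per step: exp(-r*dt) = 0.990669
Stock lattice S(k, j) with j the centered position index:
  k=0: S(0,+0) = 0.9000
  k=1: S(1,-1) = 0.7357; S(1,+0) = 0.9000; S(1,+1) = 1.1009
  k=2: S(2,-2) = 0.6015; S(2,-1) = 0.7357; S(2,+0) = 0.9000; S(2,+1) = 1.1009; S(2,+2) = 1.3467
Terminal payoffs V(N, j) = max(S_T - K, 0):
  V(2,-2) = 0.000000; V(2,-1) = 0.000000; V(2,+0) = 0.000000; V(2,+1) = 0.140941; V(2,+2) = 0.386745
Backward induction: V(k, j) = exp(-r*dt) * [p_u * V(k+1, j+1) + p_m * V(k+1, j) + p_d * V(k+1, j-1)]
  V(1,-1) = exp(-r*dt) * [p_u*0.000000 + p_m*0.000000 + p_d*0.000000] = 0.000000
  V(1,+0) = exp(-r*dt) * [p_u*0.140941 + p_m*0.000000 + p_d*0.000000] = 0.024174
  V(1,+1) = exp(-r*dt) * [p_u*0.386745 + p_m*0.140941 + p_d*0.000000] = 0.159417
  V(0,+0) = exp(-r*dt) * [p_u*0.159417 + p_m*0.024174 + p_d*0.000000] = 0.043308


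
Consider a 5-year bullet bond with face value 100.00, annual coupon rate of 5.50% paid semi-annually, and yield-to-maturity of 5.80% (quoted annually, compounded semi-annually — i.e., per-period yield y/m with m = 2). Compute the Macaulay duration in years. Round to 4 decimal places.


Answer: Macaulay duration = 4.4345 years

Derivation:
Coupon per period c = face * coupon_rate / m = 2.750000
Periods per year m = 2; per-period yield y/m = 0.029000
Number of cashflows N = 10
Cashflows (t years, CF_t, discount factor 1/(1+y/m)^(m*t), PV):
  t = 0.5000: CF_t = 2.750000, DF = 0.971817, PV = 2.672498
  t = 1.0000: CF_t = 2.750000, DF = 0.944429, PV = 2.597179
  t = 1.5000: CF_t = 2.750000, DF = 0.917812, PV = 2.523984
  t = 2.0000: CF_t = 2.750000, DF = 0.891946, PV = 2.452851
  t = 2.5000: CF_t = 2.750000, DF = 0.866808, PV = 2.383723
  t = 3.0000: CF_t = 2.750000, DF = 0.842379, PV = 2.316543
  t = 3.5000: CF_t = 2.750000, DF = 0.818639, PV = 2.251257
  t = 4.0000: CF_t = 2.750000, DF = 0.795567, PV = 2.187810
  t = 4.5000: CF_t = 2.750000, DF = 0.773146, PV = 2.126152
  t = 5.0000: CF_t = 102.750000, DF = 0.751357, PV = 77.201917
Price P = sum_t PV_t = 98.713915
Macaulay numerator sum_t t * PV_t:
  t * PV_t at t = 0.5000: 1.336249
  t * PV_t at t = 1.0000: 2.597179
  t * PV_t at t = 1.5000: 3.785976
  t * PV_t at t = 2.0000: 4.905702
  t * PV_t at t = 2.5000: 5.959308
  t * PV_t at t = 3.0000: 6.949630
  t * PV_t at t = 3.5000: 7.879399
  t * PV_t at t = 4.0000: 8.751242
  t * PV_t at t = 4.5000: 9.567684
  t * PV_t at t = 5.0000: 386.009584
Macaulay duration D = (sum_t t * PV_t) / P = 437.741954 / 98.713915 = 4.434450


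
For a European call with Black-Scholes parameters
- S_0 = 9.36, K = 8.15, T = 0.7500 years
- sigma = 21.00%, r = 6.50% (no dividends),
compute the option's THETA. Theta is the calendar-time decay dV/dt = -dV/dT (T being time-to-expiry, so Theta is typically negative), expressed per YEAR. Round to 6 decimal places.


Answer: Theta = -0.658489

Derivation:
d1 = 1.1201412488; d2 = 0.9382759140
phi(d1) = 0.2130354401; exp(-qT) = 1.0000000000; exp(-rT) = 0.9524192047
Theta = -S*exp(-qT)*phi(d1)*sigma/(2*sqrt(T)) - r*K*exp(-rT)*N(d2) + q*S*exp(-qT)*N(d1)
N(d1) = 0.8686732123; N(d2) = 0.8259486828; sqrt(T) = 0.8660254038
Term 1 = -9.3600 * 1.0000000000 * 0.2130354401 * 0.2100 / (2 * 0.8660254038) = -0.2417610726
Term 2 = -0.0650 * 8.1500 * 0.9524192047 * 0.8259486828 = -0.4167275131
Term 3 = 0 (no dividend yield, q = 0)
Theta = -0.2417610726 + (-0.4167275131) + (0.0000000000) = -0.658489


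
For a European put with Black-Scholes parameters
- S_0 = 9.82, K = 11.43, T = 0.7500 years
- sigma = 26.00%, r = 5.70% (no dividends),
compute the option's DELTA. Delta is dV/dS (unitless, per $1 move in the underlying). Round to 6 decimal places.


d1 = -0.3718151519; d2 = -0.5969817569
phi(d1) = 0.3722975843; exp(-qT) = 1.0000000000; exp(-rT) = 0.9581508979
N(-d1) = 0.6449847592
Delta = -exp(-qT) * N(-d1) = -1.0000000000 * 0.6449847592 = -0.644985

Answer: Delta = -0.644985


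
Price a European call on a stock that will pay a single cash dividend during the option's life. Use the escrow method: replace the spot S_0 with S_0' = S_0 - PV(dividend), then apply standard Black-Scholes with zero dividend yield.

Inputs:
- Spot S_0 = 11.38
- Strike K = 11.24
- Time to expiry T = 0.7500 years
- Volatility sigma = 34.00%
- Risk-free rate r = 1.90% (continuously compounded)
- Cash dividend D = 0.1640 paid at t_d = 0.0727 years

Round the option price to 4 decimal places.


PV(D) = D * exp(-r * t_d) = 0.1640 * 0.99861965 = 0.16377362
S_0' = S_0 - PV(D) = 11.3800 - 0.16377362 = 11.21622638
d1 = (ln(S_0'/K) + (r + sigma^2/2)*T) / (sigma*sqrt(T)) = 0.18842902
d2 = d1 - sigma*sqrt(T) = -0.10601961
exp(-rT) = 0.98585105
N(d1) = 0.57472982; N(d2) = 0.45778339
C = S_0' * N(d1) - K * exp(-rT) * N(d2) = 11.21622638 * 0.57472982 - 11.2400 * 0.98585105 * 0.45778339 = 1.3736

Answer: Price = 1.3736


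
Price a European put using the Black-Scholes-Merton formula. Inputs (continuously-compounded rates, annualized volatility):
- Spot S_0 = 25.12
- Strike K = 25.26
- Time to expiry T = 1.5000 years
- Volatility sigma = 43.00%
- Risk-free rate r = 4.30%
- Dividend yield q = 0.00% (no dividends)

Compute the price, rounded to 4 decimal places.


d1 = (ln(S/K) + (r - q + 0.5*sigma^2) * T) / (sigma * sqrt(T)) = 0.37524137
d2 = d1 - sigma * sqrt(T) = -0.15139893
exp(-rT) = 0.93753611; exp(-qT) = 1.00000000
P = K * exp(-rT) * N(-d2) - S_0 * exp(-qT) * N(-d1)
N(-d1) = 0.35374048; N(-d2) = 0.56016948
P = 25.2600 * 0.93753611 * 0.56016948 - 25.1200 * 1.00000000 * 0.35374048 = 4.3801

Answer: Price = 4.3801


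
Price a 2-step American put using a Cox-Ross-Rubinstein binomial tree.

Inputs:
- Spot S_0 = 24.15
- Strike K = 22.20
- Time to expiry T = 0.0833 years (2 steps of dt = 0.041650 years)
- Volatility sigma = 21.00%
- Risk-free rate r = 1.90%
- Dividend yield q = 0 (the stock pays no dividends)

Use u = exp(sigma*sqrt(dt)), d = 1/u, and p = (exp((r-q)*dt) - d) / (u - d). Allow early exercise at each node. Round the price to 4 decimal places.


dt = T/N = 0.041650
u = exp(sigma*sqrt(dt)) = 1.043789; d = 1/u = 0.958048
p = (exp((r-q)*dt) - d) / (u - d) = 0.498520
Discount per step: exp(-r*dt) = 0.999209
Stock lattice S(k, i) with i counting down-moves:
  k=0: S(0,0) = 24.1500
  k=1: S(1,0) = 25.2075; S(1,1) = 23.1369
  k=2: S(2,0) = 26.3113; S(2,1) = 24.1500; S(2,2) = 22.1662
Terminal payoffs V(N, i) = max(K - S_T, 0):
  V(2,0) = 0.000000; V(2,1) = 0.000000; V(2,2) = 0.033783
Backward induction: V(k, i) = exp(-r*dt) * [p * V(k+1, i) + (1-p) * V(k+1, i+1)]; then take max(V_cont, immediate exercise) for American.
  V(1,0) = exp(-r*dt) * [p*0.000000 + (1-p)*0.000000] = 0.000000; exercise = 0.000000; V(1,0) = max -> 0.000000
  V(1,1) = exp(-r*dt) * [p*0.000000 + (1-p)*0.033783] = 0.016928; exercise = 0.000000; V(1,1) = max -> 0.016928
  V(0,0) = exp(-r*dt) * [p*0.000000 + (1-p)*0.016928] = 0.008482; exercise = 0.000000; V(0,0) = max -> 0.008482

Answer: Price = V(0,0) = 0.0085


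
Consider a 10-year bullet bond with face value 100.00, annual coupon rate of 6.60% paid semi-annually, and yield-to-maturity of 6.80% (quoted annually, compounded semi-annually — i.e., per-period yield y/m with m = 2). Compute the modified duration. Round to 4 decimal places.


Answer: Modified duration = 7.2092

Derivation:
Coupon per period c = face * coupon_rate / m = 3.300000
Periods per year m = 2; per-period yield y/m = 0.034000
Number of cashflows N = 20
Cashflows (t years, CF_t, discount factor 1/(1+y/m)^(m*t), PV):
  t = 0.5000: CF_t = 3.300000, DF = 0.967118, PV = 3.191489
  t = 1.0000: CF_t = 3.300000, DF = 0.935317, PV = 3.086547
  t = 1.5000: CF_t = 3.300000, DF = 0.904562, PV = 2.985055
  t = 2.0000: CF_t = 3.300000, DF = 0.874818, PV = 2.886900
  t = 2.5000: CF_t = 3.300000, DF = 0.846052, PV = 2.791973
  t = 3.0000: CF_t = 3.300000, DF = 0.818233, PV = 2.700168
  t = 3.5000: CF_t = 3.300000, DF = 0.791327, PV = 2.611381
  t = 4.0000: CF_t = 3.300000, DF = 0.765307, PV = 2.525513
  t = 4.5000: CF_t = 3.300000, DF = 0.740142, PV = 2.442469
  t = 5.0000: CF_t = 3.300000, DF = 0.715805, PV = 2.362156
  t = 5.5000: CF_t = 3.300000, DF = 0.692268, PV = 2.284483
  t = 6.0000: CF_t = 3.300000, DF = 0.669505, PV = 2.209365
  t = 6.5000: CF_t = 3.300000, DF = 0.647490, PV = 2.136717
  t = 7.0000: CF_t = 3.300000, DF = 0.626199, PV = 2.066457
  t = 7.5000: CF_t = 3.300000, DF = 0.605608, PV = 1.998508
  t = 8.0000: CF_t = 3.300000, DF = 0.585695, PV = 1.932793
  t = 8.5000: CF_t = 3.300000, DF = 0.566436, PV = 1.869239
  t = 9.0000: CF_t = 3.300000, DF = 0.547810, PV = 1.807774
  t = 9.5000: CF_t = 3.300000, DF = 0.529797, PV = 1.748331
  t = 10.0000: CF_t = 103.300000, DF = 0.512377, PV = 52.928495
Price P = sum_t PV_t = 98.565813
First compute Macaulay numerator sum_t t * PV_t:
  t * PV_t at t = 0.5000: 1.595745
  t * PV_t at t = 1.0000: 3.086547
  t * PV_t at t = 1.5000: 4.477582
  t * PV_t at t = 2.0000: 5.773801
  t * PV_t at t = 2.5000: 6.979933
  t * PV_t at t = 3.0000: 8.100503
  t * PV_t at t = 3.5000: 9.139832
  t * PV_t at t = 4.0000: 10.102052
  t * PV_t at t = 4.5000: 10.991111
  t * PV_t at t = 5.0000: 11.810779
  t * PV_t at t = 5.5000: 12.564659
  t * PV_t at t = 6.0000: 13.256190
  t * PV_t at t = 6.5000: 13.888658
  t * PV_t at t = 7.0000: 14.465200
  t * PV_t at t = 7.5000: 14.988809
  t * PV_t at t = 8.0000: 15.462343
  t * PV_t at t = 8.5000: 15.888530
  t * PV_t at t = 9.0000: 16.269970
  t * PV_t at t = 9.5000: 16.609146
  t * PV_t at t = 10.0000: 529.284951
Macaulay duration D = 734.736341 / 98.565813 = 7.454272
Modified duration = D / (1 + y/m) = 7.454272 / (1 + 0.034000) = 7.209160


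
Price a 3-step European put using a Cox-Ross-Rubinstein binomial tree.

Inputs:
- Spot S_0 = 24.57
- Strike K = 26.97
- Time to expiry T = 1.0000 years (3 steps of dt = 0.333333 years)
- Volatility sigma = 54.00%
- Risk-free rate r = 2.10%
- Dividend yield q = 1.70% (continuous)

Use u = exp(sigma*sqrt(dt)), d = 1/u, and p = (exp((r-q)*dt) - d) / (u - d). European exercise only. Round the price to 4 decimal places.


dt = T/N = 0.333333
u = exp(sigma*sqrt(dt)) = 1.365839; d = 1/u = 0.732151
p = (exp((r-q)*dt) - d) / (u - d) = 0.424788
Discount per step: exp(-r*dt) = 0.993024
Stock lattice S(k, i) with i counting down-moves:
  k=0: S(0,0) = 24.5700
  k=1: S(1,0) = 33.5587; S(1,1) = 17.9889
  k=2: S(2,0) = 45.8358; S(2,1) = 24.5700; S(2,2) = 13.1706
  k=3: S(3,0) = 62.6043; S(3,1) = 33.5587; S(3,2) = 17.9889; S(3,3) = 9.6429
Terminal payoffs V(N, i) = max(K - S_T, 0):
  V(3,0) = 0.000000; V(3,1) = 0.000000; V(3,2) = 8.981062; V(3,3) = 17.327130
Backward induction: V(k, i) = exp(-r*dt) * [p * V(k+1, i) + (1-p) * V(k+1, i+1)].
  V(2,0) = exp(-r*dt) * [p*0.000000 + (1-p)*0.000000] = 0.000000
  V(2,1) = exp(-r*dt) * [p*0.000000 + (1-p)*8.981062] = 5.129974
  V(2,2) = exp(-r*dt) * [p*8.981062 + (1-p)*17.327130] = 13.685681
  V(1,0) = exp(-r*dt) * [p*0.000000 + (1-p)*5.129974] = 2.930237
  V(1,1) = exp(-r*dt) * [p*5.129974 + (1-p)*13.685681] = 9.981202
  V(0,0) = exp(-r*dt) * [p*2.930237 + (1-p)*9.981202] = 6.937302

Answer: Price = V(0,0) = 6.9373


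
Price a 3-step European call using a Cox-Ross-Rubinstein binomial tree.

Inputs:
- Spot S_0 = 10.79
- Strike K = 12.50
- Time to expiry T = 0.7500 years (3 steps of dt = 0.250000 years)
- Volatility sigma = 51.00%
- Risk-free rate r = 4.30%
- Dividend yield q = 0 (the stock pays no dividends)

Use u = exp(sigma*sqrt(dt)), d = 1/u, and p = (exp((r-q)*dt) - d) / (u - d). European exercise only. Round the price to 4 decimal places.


dt = T/N = 0.250000
u = exp(sigma*sqrt(dt)) = 1.290462; d = 1/u = 0.774916
p = (exp((r-q)*dt) - d) / (u - d) = 0.457557
Discount per step: exp(-r*dt) = 0.989308
Stock lattice S(k, i) with i counting down-moves:
  k=0: S(0,0) = 10.7900
  k=1: S(1,0) = 13.9241; S(1,1) = 8.3613
  k=2: S(2,0) = 17.9685; S(2,1) = 10.7900; S(2,2) = 6.4793
  k=3: S(3,0) = 23.1876; S(3,1) = 13.9241; S(3,2) = 8.3613; S(3,3) = 5.0210
Terminal payoffs V(N, i) = max(S_T - K, 0):
  V(3,0) = 10.687649; V(3,1) = 1.424081; V(3,2) = 0.000000; V(3,3) = 0.000000
Backward induction: V(k, i) = exp(-r*dt) * [p * V(k+1, i) + (1-p) * V(k+1, i+1)].
  V(2,0) = exp(-r*dt) * [p*10.687649 + (1-p)*1.424081] = 5.602147
  V(2,1) = exp(-r*dt) * [p*1.424081 + (1-p)*0.000000] = 0.644632
  V(2,2) = exp(-r*dt) * [p*0.000000 + (1-p)*0.000000] = 0.000000
  V(1,0) = exp(-r*dt) * [p*5.602147 + (1-p)*0.644632] = 2.881833
  V(1,1) = exp(-r*dt) * [p*0.644632 + (1-p)*0.000000] = 0.291802
  V(0,0) = exp(-r*dt) * [p*2.881833 + (1-p)*0.291802] = 1.461098

Answer: Price = V(0,0) = 1.4611


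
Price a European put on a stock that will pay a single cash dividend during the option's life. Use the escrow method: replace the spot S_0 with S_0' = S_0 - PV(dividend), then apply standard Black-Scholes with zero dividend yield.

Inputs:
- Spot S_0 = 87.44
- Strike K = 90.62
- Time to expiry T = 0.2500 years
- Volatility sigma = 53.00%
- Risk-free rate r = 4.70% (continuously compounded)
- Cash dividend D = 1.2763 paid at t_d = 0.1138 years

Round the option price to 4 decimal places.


Answer: Price = 11.0550

Derivation:
PV(D) = D * exp(-r * t_d) = 1.2763 * 0.99466568 = 1.26949181
S_0' = S_0 - PV(D) = 87.4400 - 1.26949181 = 86.17050819
d1 = (ln(S_0'/K) + (r + sigma^2/2)*T) / (sigma*sqrt(T)) = -0.01314888
d2 = d1 - sigma*sqrt(T) = -0.27814888
exp(-rT) = 0.98831876
N(-d1) = 0.50524549; N(-d2) = 0.60955096
P = K * exp(-rT) * N(-d2) - S_0' * N(-d1) = 90.6200 * 0.98831876 * 0.60955096 - 86.17050819 * 0.50524549 = 11.0550


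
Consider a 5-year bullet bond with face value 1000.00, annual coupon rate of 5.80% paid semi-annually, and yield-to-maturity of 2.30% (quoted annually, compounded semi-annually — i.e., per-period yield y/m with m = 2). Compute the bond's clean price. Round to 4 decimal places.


Answer: Price = 1164.4220

Derivation:
Coupon per period c = face * coupon_rate / m = 29.000000
Periods per year m = 2; per-period yield y/m = 0.011500
Number of cashflows N = 10
Cashflows (t years, CF_t, discount factor 1/(1+y/m)^(m*t), PV):
  t = 0.5000: CF_t = 29.000000, DF = 0.988631, PV = 28.670292
  t = 1.0000: CF_t = 29.000000, DF = 0.977391, PV = 28.344332
  t = 1.5000: CF_t = 29.000000, DF = 0.966279, PV = 28.022078
  t = 2.0000: CF_t = 29.000000, DF = 0.955293, PV = 27.703488
  t = 2.5000: CF_t = 29.000000, DF = 0.944432, PV = 27.388520
  t = 3.0000: CF_t = 29.000000, DF = 0.933694, PV = 27.077133
  t = 3.5000: CF_t = 29.000000, DF = 0.923079, PV = 26.769286
  t = 4.0000: CF_t = 29.000000, DF = 0.912584, PV = 26.464939
  t = 4.5000: CF_t = 29.000000, DF = 0.902209, PV = 26.164053
  t = 5.0000: CF_t = 1029.000000, DF = 0.891951, PV = 917.817858
Price P = sum_t PV_t = 1164.421978


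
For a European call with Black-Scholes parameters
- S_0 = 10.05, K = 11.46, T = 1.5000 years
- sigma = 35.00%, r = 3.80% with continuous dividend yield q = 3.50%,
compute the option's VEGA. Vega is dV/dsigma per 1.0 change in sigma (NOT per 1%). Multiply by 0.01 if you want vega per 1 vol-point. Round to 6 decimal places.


d1 = -0.0814515452; d2 = -0.5101122502
phi(d1) = 0.3976211107; exp(-qT) = 0.9488543211; exp(-rT) = 0.9445940694
Vega = S * exp(-qT) * phi(d1) * sqrt(T) = 10.0500 * 0.9488543211 * 0.3976211107 * 1.2247448714 = 4.643877

Answer: Vega = 4.643877


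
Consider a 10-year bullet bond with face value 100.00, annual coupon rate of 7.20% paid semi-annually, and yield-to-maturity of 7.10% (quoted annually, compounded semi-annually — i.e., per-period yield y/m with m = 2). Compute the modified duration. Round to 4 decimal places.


Answer: Modified duration = 7.0562

Derivation:
Coupon per period c = face * coupon_rate / m = 3.600000
Periods per year m = 2; per-period yield y/m = 0.035500
Number of cashflows N = 20
Cashflows (t years, CF_t, discount factor 1/(1+y/m)^(m*t), PV):
  t = 0.5000: CF_t = 3.600000, DF = 0.965717, PV = 3.476581
  t = 1.0000: CF_t = 3.600000, DF = 0.932609, PV = 3.357394
  t = 1.5000: CF_t = 3.600000, DF = 0.900637, PV = 3.242292
  t = 2.0000: CF_t = 3.600000, DF = 0.869760, PV = 3.131137
  t = 2.5000: CF_t = 3.600000, DF = 0.839942, PV = 3.023792
  t = 3.0000: CF_t = 3.600000, DF = 0.811147, PV = 2.920128
  t = 3.5000: CF_t = 3.600000, DF = 0.783338, PV = 2.820017
  t = 4.0000: CF_t = 3.600000, DF = 0.756483, PV = 2.723339
  t = 4.5000: CF_t = 3.600000, DF = 0.730549, PV = 2.629975
  t = 5.0000: CF_t = 3.600000, DF = 0.705503, PV = 2.539811
  t = 5.5000: CF_t = 3.600000, DF = 0.681316, PV = 2.452739
  t = 6.0000: CF_t = 3.600000, DF = 0.657959, PV = 2.368652
  t = 6.5000: CF_t = 3.600000, DF = 0.635402, PV = 2.287448
  t = 7.0000: CF_t = 3.600000, DF = 0.613619, PV = 2.209027
  t = 7.5000: CF_t = 3.600000, DF = 0.592582, PV = 2.133295
  t = 8.0000: CF_t = 3.600000, DF = 0.572267, PV = 2.060160
  t = 8.5000: CF_t = 3.600000, DF = 0.552648, PV = 1.989531
  t = 9.0000: CF_t = 3.600000, DF = 0.533701, PV = 1.921324
  t = 9.5000: CF_t = 3.600000, DF = 0.515404, PV = 1.855455
  t = 10.0000: CF_t = 103.600000, DF = 0.497735, PV = 51.565317
Price P = sum_t PV_t = 100.707416
First compute Macaulay numerator sum_t t * PV_t:
  t * PV_t at t = 0.5000: 1.738291
  t * PV_t at t = 1.0000: 3.357394
  t * PV_t at t = 1.5000: 4.863439
  t * PV_t at t = 2.0000: 6.262274
  t * PV_t at t = 2.5000: 7.559481
  t * PV_t at t = 3.0000: 8.760384
  t * PV_t at t = 3.5000: 9.870061
  t * PV_t at t = 4.0000: 10.893355
  t * PV_t at t = 4.5000: 11.834886
  t * PV_t at t = 5.0000: 12.699057
  t * PV_t at t = 5.5000: 13.490065
  t * PV_t at t = 6.0000: 14.211912
  t * PV_t at t = 6.5000: 14.868410
  t * PV_t at t = 7.0000: 15.463190
  t * PV_t at t = 7.5000: 15.999714
  t * PV_t at t = 8.0000: 16.481276
  t * PV_t at t = 8.5000: 16.911015
  t * PV_t at t = 9.0000: 17.291917
  t * PV_t at t = 9.5000: 17.626827
  t * PV_t at t = 10.0000: 515.653169
Macaulay duration D = 735.836117 / 100.707416 = 7.306673
Modified duration = D / (1 + y/m) = 7.306673 / (1 + 0.035500) = 7.056178


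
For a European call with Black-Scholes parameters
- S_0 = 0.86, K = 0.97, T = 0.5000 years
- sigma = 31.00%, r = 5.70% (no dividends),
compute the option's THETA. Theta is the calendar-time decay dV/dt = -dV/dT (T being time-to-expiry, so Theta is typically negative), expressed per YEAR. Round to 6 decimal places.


d1 = -0.3094786596; d2 = -0.5286817618
phi(d1) = 0.3802877585; exp(-qT) = 1.0000000000; exp(-rT) = 0.9719022941
Theta = -S*exp(-qT)*phi(d1)*sigma/(2*sqrt(T)) - r*K*exp(-rT)*N(d2) + q*S*exp(-qT)*N(d1)
N(d1) = 0.3784787215; N(d2) = 0.2985131156; sqrt(T) = 0.7071067812
Term 1 = -0.8600 * 1.0000000000 * 0.3802877585 * 0.3100 / (2 * 0.7071067812) = -0.0716898205
Term 2 = -0.0570 * 0.9700 * 0.9719022941 * 0.2985131156 = -0.0160410434
Term 3 = 0 (no dividend yield, q = 0)
Theta = -0.0716898205 + (-0.0160410434) + (0.0000000000) = -0.087731

Answer: Theta = -0.087731


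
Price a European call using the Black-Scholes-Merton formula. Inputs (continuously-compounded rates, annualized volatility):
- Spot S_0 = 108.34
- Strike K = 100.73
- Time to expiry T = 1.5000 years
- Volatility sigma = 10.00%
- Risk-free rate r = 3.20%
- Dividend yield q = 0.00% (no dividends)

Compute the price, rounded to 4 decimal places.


Answer: Price = 13.3971

Derivation:
d1 = (ln(S/K) + (r - q + 0.5*sigma^2) * T) / (sigma * sqrt(T)) = 1.04781627
d2 = d1 - sigma * sqrt(T) = 0.92534178
exp(-rT) = 0.95313379; exp(-qT) = 1.00000000
C = S_0 * exp(-qT) * N(d1) - K * exp(-rT) * N(d2)
N(d1) = 0.85263837; N(d2) = 0.82260592
C = 108.3400 * 1.00000000 * 0.85263837 - 100.7300 * 0.95313379 * 0.82260592 = 13.3971


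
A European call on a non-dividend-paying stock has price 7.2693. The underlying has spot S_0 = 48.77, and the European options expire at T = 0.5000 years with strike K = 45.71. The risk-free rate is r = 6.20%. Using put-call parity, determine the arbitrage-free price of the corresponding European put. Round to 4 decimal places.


Answer: Put price = 2.8140

Derivation:
Put-call parity: C - P = S_0 * exp(-qT) - K * exp(-rT).
S_0 * exp(-qT) = 48.7700 * 1.00000000 = 48.77000000
K * exp(-rT) = 45.7100 * 0.96947557 = 44.31472845
P = C - S*exp(-qT) + K*exp(-rT)
P = 7.2693 - 48.77000000 + 44.31472845 = 2.8140


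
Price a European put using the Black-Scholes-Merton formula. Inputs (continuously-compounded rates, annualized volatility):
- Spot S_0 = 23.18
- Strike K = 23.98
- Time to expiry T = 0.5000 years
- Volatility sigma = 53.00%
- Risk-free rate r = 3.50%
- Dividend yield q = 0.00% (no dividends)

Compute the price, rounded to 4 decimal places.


d1 = (ln(S/K) + (r - q + 0.5*sigma^2) * T) / (sigma * sqrt(T)) = 0.14354184
d2 = d1 - sigma * sqrt(T) = -0.23122475
exp(-rT) = 0.98265224; exp(-qT) = 1.00000000
P = K * exp(-rT) * N(-d2) - S_0 * exp(-qT) * N(-d1)
N(-d1) = 0.44293113; N(-d2) = 0.59142990
P = 23.9800 * 0.98265224 * 0.59142990 - 23.1800 * 1.00000000 * 0.44293113 = 3.6693

Answer: Price = 3.6693


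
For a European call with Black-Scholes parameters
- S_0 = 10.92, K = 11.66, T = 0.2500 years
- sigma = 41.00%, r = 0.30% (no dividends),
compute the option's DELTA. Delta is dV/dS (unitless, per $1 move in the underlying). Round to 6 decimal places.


Answer: Delta = 0.415396

Derivation:
d1 = -0.2136863932; d2 = -0.4186863932
phi(d1) = 0.3899372421; exp(-qT) = 1.0000000000; exp(-rT) = 0.9992502812
N(d1) = 0.4153958115
Delta = exp(-qT) * N(d1) = 1.0000000000 * 0.4153958115 = 0.415396


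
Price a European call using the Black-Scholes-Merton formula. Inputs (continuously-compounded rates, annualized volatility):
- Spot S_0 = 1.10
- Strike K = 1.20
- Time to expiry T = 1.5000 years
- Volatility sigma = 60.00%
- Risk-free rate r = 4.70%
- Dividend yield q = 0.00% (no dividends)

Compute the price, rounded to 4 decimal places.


Answer: Price = 0.3089

Derivation:
d1 = (ln(S/K) + (r - q + 0.5*sigma^2) * T) / (sigma * sqrt(T)) = 0.34495432
d2 = d1 - sigma * sqrt(T) = -0.38989260
exp(-rT) = 0.93192774; exp(-qT) = 1.00000000
C = S_0 * exp(-qT) * N(d1) - K * exp(-rT) * N(d2)
N(d1) = 0.63493564; N(d2) = 0.34830798
C = 1.1000 * 1.00000000 * 0.63493564 - 1.2000 * 0.93192774 * 0.34830798 = 0.3089


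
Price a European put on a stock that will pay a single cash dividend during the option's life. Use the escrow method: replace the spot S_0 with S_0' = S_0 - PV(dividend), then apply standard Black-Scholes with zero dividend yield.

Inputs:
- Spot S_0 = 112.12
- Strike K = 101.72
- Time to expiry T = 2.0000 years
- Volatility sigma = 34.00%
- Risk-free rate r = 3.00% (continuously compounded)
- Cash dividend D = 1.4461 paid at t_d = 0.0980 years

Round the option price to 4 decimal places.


Answer: Price = 13.0326

Derivation:
PV(D) = D * exp(-r * t_d) = 1.4461 * 0.99706432 = 1.44185471
S_0' = S_0 - PV(D) = 112.1200 - 1.44185471 = 110.67814529
d1 = (ln(S_0'/K) + (r + sigma^2/2)*T) / (sigma*sqrt(T)) = 0.54073382
d2 = d1 - sigma*sqrt(T) = 0.05990121
exp(-rT) = 0.94176453
N(-d1) = 0.29434553; N(-d2) = 0.47611716
P = K * exp(-rT) * N(-d2) - S_0' * N(-d1) = 101.7200 * 0.94176453 * 0.47611716 - 110.67814529 * 0.29434553 = 13.0326


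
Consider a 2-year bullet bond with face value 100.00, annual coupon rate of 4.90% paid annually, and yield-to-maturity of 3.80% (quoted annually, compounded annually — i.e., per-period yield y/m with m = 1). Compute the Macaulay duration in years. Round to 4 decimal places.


Answer: Macaulay duration = 1.9538 years

Derivation:
Coupon per period c = face * coupon_rate / m = 4.900000
Periods per year m = 1; per-period yield y/m = 0.038000
Number of cashflows N = 2
Cashflows (t years, CF_t, discount factor 1/(1+y/m)^(m*t), PV):
  t = 1.0000: CF_t = 4.900000, DF = 0.963391, PV = 4.720617
  t = 2.0000: CF_t = 104.900000, DF = 0.928122, PV = 97.360048
Price P = sum_t PV_t = 102.080665
Macaulay numerator sum_t t * PV_t:
  t * PV_t at t = 1.0000: 4.720617
  t * PV_t at t = 2.0000: 194.720097
Macaulay duration D = (sum_t t * PV_t) / P = 199.440713 / 102.080665 = 1.953756


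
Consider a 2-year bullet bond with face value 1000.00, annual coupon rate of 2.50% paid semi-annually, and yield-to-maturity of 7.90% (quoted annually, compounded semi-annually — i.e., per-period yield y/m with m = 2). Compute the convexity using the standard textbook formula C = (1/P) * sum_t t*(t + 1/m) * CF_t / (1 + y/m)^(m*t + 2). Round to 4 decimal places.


Answer: Convexity = 4.5073

Derivation:
Coupon per period c = face * coupon_rate / m = 12.500000
Periods per year m = 2; per-period yield y/m = 0.039500
Number of cashflows N = 4
Cashflows (t years, CF_t, discount factor 1/(1+y/m)^(m*t), PV):
  t = 0.5000: CF_t = 12.500000, DF = 0.962001, PV = 12.025012
  t = 1.0000: CF_t = 12.500000, DF = 0.925446, PV = 11.568073
  t = 1.5000: CF_t = 12.500000, DF = 0.890280, PV = 11.128497
  t = 2.0000: CF_t = 1012.500000, DF = 0.856450, PV = 867.155648
Price P = sum_t PV_t = 901.877231
Convexity numerator sum_t t*(t + 1/m) * CF_t / (1+y/m)^(m*t + 2):
  t = 0.5000: term = 5.564249
  t = 1.0000: term = 16.058438
  t = 1.5000: term = 30.896465
  t = 2.0000: term = 4012.527984
Convexity = (1/P) * sum = 4065.047136 / 901.877231 = 4.507318


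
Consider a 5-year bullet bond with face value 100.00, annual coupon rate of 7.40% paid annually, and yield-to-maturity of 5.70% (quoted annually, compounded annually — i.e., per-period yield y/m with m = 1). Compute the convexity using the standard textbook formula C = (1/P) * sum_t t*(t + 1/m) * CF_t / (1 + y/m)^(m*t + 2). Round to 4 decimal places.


Answer: Convexity = 22.4518

Derivation:
Coupon per period c = face * coupon_rate / m = 7.400000
Periods per year m = 1; per-period yield y/m = 0.057000
Number of cashflows N = 5
Cashflows (t years, CF_t, discount factor 1/(1+y/m)^(m*t), PV):
  t = 1.0000: CF_t = 7.400000, DF = 0.946074, PV = 7.000946
  t = 2.0000: CF_t = 7.400000, DF = 0.895056, PV = 6.623412
  t = 3.0000: CF_t = 7.400000, DF = 0.846789, PV = 6.266236
  t = 4.0000: CF_t = 7.400000, DF = 0.801125, PV = 5.928322
  t = 5.0000: CF_t = 107.400000, DF = 0.757923, PV = 81.400926
Price P = sum_t PV_t = 107.219842
Convexity numerator sum_t t*(t + 1/m) * CF_t / (1+y/m)^(m*t + 2):
  t = 1.0000: term = 12.532472
  t = 2.0000: term = 35.569931
  t = 3.0000: term = 67.303559
  t = 4.0000: term = 106.123555
  t = 5.0000: term = 2185.750694
Convexity = (1/P) * sum = 2407.280211 / 107.219842 = 22.451817


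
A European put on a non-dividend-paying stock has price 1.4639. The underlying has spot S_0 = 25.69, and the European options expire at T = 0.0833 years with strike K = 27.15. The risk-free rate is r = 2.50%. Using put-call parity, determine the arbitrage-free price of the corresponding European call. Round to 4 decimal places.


Answer: Call price = 0.0604

Derivation:
Put-call parity: C - P = S_0 * exp(-qT) - K * exp(-rT).
S_0 * exp(-qT) = 25.6900 * 1.00000000 = 25.69000000
K * exp(-rT) = 27.1500 * 0.99791967 = 27.09351896
C = P + S*exp(-qT) - K*exp(-rT)
C = 1.4639 + 25.69000000 - 27.09351896 = 0.0604


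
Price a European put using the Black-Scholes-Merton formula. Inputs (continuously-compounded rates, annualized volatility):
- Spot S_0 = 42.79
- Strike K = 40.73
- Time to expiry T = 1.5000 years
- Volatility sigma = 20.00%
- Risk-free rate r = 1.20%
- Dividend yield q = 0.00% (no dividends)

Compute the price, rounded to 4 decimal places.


Answer: Price = 2.7926

Derivation:
d1 = (ln(S/K) + (r - q + 0.5*sigma^2) * T) / (sigma * sqrt(T)) = 0.39738688
d2 = d1 - sigma * sqrt(T) = 0.15243791
exp(-rT) = 0.98216103; exp(-qT) = 1.00000000
P = K * exp(-rT) * N(-d2) - S_0 * exp(-qT) * N(-d1)
N(-d1) = 0.34554109; N(-d2) = 0.43942078
P = 40.7300 * 0.98216103 * 0.43942078 - 42.7900 * 1.00000000 * 0.34554109 = 2.7926


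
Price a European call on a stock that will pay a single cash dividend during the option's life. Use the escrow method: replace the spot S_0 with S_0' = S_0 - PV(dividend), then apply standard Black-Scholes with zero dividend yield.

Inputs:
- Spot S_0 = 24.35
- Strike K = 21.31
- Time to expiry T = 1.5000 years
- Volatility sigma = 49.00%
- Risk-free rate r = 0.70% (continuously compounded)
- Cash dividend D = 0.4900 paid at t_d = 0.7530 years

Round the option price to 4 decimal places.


PV(D) = D * exp(-r * t_d) = 0.4900 * 0.99474287 = 0.48742400
S_0' = S_0 - PV(D) = 24.3500 - 0.48742400 = 23.86257600
d1 = (ln(S_0'/K) + (r + sigma^2/2)*T) / (sigma*sqrt(T)) = 0.50607779
d2 = d1 - sigma*sqrt(T) = -0.09404720
exp(-rT) = 0.98955493
N(d1) = 0.69359898; N(d2) = 0.46253583
C = S_0' * N(d1) - K * exp(-rT) * N(d2) = 23.86257600 * 0.69359898 - 21.3100 * 0.98955493 * 0.46253583 = 6.7974

Answer: Price = 6.7974


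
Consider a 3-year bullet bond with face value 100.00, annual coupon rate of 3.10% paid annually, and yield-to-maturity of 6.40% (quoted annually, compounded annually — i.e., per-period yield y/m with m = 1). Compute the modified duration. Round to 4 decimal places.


Coupon per period c = face * coupon_rate / m = 3.100000
Periods per year m = 1; per-period yield y/m = 0.064000
Number of cashflows N = 3
Cashflows (t years, CF_t, discount factor 1/(1+y/m)^(m*t), PV):
  t = 1.0000: CF_t = 3.100000, DF = 0.939850, PV = 2.913534
  t = 2.0000: CF_t = 3.100000, DF = 0.883317, PV = 2.738284
  t = 3.0000: CF_t = 103.100000, DF = 0.830185, PV = 85.592120
Price P = sum_t PV_t = 91.243937
First compute Macaulay numerator sum_t t * PV_t:
  t * PV_t at t = 1.0000: 2.913534
  t * PV_t at t = 2.0000: 5.476567
  t * PV_t at t = 3.0000: 256.776359
Macaulay duration D = 265.166460 / 91.243937 = 2.906127
Modified duration = D / (1 + y/m) = 2.906127 / (1 + 0.064000) = 2.731322

Answer: Modified duration = 2.7313


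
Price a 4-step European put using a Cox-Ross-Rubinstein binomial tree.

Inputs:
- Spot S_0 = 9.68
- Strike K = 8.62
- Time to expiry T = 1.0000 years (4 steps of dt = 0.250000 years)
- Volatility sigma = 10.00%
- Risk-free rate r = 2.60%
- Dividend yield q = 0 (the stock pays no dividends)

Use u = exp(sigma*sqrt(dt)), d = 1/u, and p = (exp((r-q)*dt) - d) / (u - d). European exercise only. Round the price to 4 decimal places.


dt = T/N = 0.250000
u = exp(sigma*sqrt(dt)) = 1.051271; d = 1/u = 0.951229
p = (exp((r-q)*dt) - d) / (u - d) = 0.552687
Discount per step: exp(-r*dt) = 0.993521
Stock lattice S(k, i) with i counting down-moves:
  k=0: S(0,0) = 9.6800
  k=1: S(1,0) = 10.1763; S(1,1) = 9.2079
  k=2: S(2,0) = 10.6981; S(2,1) = 9.6800; S(2,2) = 8.7588
  k=3: S(3,0) = 11.2466; S(3,1) = 10.1763; S(3,2) = 9.2079; S(3,3) = 8.3317
  k=4: S(4,0) = 11.8232; S(4,1) = 10.6981; S(4,2) = 9.6800; S(4,3) = 8.7588; S(4,4) = 7.9253
Terminal payoffs V(N, i) = max(K - S_T, 0):
  V(4,0) = 0.000000; V(4,1) = 0.000000; V(4,2) = 0.000000; V(4,3) = 0.000000; V(4,4) = 0.694686
Backward induction: V(k, i) = exp(-r*dt) * [p * V(k+1, i) + (1-p) * V(k+1, i+1)].
  V(3,0) = exp(-r*dt) * [p*0.000000 + (1-p)*0.000000] = 0.000000
  V(3,1) = exp(-r*dt) * [p*0.000000 + (1-p)*0.000000] = 0.000000
  V(3,2) = exp(-r*dt) * [p*0.000000 + (1-p)*0.000000] = 0.000000
  V(3,3) = exp(-r*dt) * [p*0.000000 + (1-p)*0.694686] = 0.308729
  V(2,0) = exp(-r*dt) * [p*0.000000 + (1-p)*0.000000] = 0.000000
  V(2,1) = exp(-r*dt) * [p*0.000000 + (1-p)*0.000000] = 0.000000
  V(2,2) = exp(-r*dt) * [p*0.000000 + (1-p)*0.308729] = 0.137204
  V(1,0) = exp(-r*dt) * [p*0.000000 + (1-p)*0.000000] = 0.000000
  V(1,1) = exp(-r*dt) * [p*0.000000 + (1-p)*0.137204] = 0.060975
  V(0,0) = exp(-r*dt) * [p*0.000000 + (1-p)*0.060975] = 0.027098

Answer: Price = V(0,0) = 0.0271


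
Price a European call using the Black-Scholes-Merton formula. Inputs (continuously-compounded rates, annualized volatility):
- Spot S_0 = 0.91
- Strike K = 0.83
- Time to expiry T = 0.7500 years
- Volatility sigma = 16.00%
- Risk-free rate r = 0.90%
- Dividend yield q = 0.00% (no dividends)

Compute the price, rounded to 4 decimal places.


d1 = (ln(S/K) + (r - q + 0.5*sigma^2) * T) / (sigma * sqrt(T)) = 0.78208516
d2 = d1 - sigma * sqrt(T) = 0.64352110
exp(-rT) = 0.99327273; exp(-qT) = 1.00000000
C = S_0 * exp(-qT) * N(d1) - K * exp(-rT) * N(d2)
N(d1) = 0.78291774; N(d2) = 0.74005698
C = 0.9100 * 1.00000000 * 0.78291774 - 0.8300 * 0.99327273 * 0.74005698 = 0.1023

Answer: Price = 0.1023


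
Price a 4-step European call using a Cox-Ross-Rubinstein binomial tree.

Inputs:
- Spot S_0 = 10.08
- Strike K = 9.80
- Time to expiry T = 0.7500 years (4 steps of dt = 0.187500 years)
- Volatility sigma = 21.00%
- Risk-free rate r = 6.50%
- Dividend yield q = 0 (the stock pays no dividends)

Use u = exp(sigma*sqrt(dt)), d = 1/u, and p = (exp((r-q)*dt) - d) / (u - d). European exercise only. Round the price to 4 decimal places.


Answer: Price = V(0,0) = 1.1343

Derivation:
dt = T/N = 0.187500
u = exp(sigma*sqrt(dt)) = 1.095195; d = 1/u = 0.913079
p = (exp((r-q)*dt) - d) / (u - d) = 0.544614
Discount per step: exp(-r*dt) = 0.987886
Stock lattice S(k, i) with i counting down-moves:
  k=0: S(0,0) = 10.0800
  k=1: S(1,0) = 11.0396; S(1,1) = 9.2038
  k=2: S(2,0) = 12.0905; S(2,1) = 10.0800; S(2,2) = 8.4038
  k=3: S(3,0) = 13.2414; S(3,1) = 11.0396; S(3,2) = 9.2038; S(3,3) = 7.6734
  k=4: S(4,0) = 14.5020; S(4,1) = 12.0905; S(4,2) = 10.0800; S(4,3) = 8.4038; S(4,4) = 7.0064
Terminal payoffs V(N, i) = max(S_T - K, 0):
  V(4,0) = 4.701962; V(4,1) = 2.290483; V(4,2) = 0.280000; V(4,3) = 0.000000; V(4,4) = 0.000000
Backward induction: V(k, i) = exp(-r*dt) * [p * V(k+1, i) + (1-p) * V(k+1, i+1)].
  V(3,0) = exp(-r*dt) * [p*4.701962 + (1-p)*2.290483] = 3.560152
  V(3,1) = exp(-r*dt) * [p*2.290483 + (1-p)*0.280000] = 1.358281
  V(3,2) = exp(-r*dt) * [p*0.280000 + (1-p)*0.000000] = 0.150645
  V(3,3) = exp(-r*dt) * [p*0.000000 + (1-p)*0.000000] = 0.000000
  V(2,0) = exp(-r*dt) * [p*3.560152 + (1-p)*1.358281] = 2.526470
  V(2,1) = exp(-r*dt) * [p*1.358281 + (1-p)*0.150645] = 0.798548
  V(2,2) = exp(-r*dt) * [p*0.150645 + (1-p)*0.000000] = 0.081049
  V(1,0) = exp(-r*dt) * [p*2.526470 + (1-p)*0.798548] = 1.718525
  V(1,1) = exp(-r*dt) * [p*0.798548 + (1-p)*0.081049] = 0.466093
  V(0,0) = exp(-r*dt) * [p*1.718525 + (1-p)*0.466093] = 1.134276


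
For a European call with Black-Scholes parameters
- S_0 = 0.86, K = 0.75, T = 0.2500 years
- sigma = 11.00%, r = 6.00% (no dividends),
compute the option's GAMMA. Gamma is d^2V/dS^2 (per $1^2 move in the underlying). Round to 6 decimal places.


Answer: Gamma = 0.172774

Derivation:
d1 = 2.7885760494; d2 = 2.7335760494
phi(d1) = 0.0081722033; exp(-qT) = 1.0000000000; exp(-rT) = 0.9851119396
Gamma = exp(-qT) * phi(d1) / (S * sigma * sqrt(T)) = 1.0000000000 * 0.0081722033 / (0.8600 * 0.1100 * 0.5000000000) = 0.172774
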